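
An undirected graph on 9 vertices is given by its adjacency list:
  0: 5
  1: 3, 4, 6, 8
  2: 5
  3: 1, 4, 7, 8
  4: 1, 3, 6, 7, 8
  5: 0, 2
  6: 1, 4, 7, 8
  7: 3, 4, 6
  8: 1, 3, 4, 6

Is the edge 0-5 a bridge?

Yes

Removing 0-5 leaves no path between 0 and 5: the component count goes from 2 to 3. So it is a bridge.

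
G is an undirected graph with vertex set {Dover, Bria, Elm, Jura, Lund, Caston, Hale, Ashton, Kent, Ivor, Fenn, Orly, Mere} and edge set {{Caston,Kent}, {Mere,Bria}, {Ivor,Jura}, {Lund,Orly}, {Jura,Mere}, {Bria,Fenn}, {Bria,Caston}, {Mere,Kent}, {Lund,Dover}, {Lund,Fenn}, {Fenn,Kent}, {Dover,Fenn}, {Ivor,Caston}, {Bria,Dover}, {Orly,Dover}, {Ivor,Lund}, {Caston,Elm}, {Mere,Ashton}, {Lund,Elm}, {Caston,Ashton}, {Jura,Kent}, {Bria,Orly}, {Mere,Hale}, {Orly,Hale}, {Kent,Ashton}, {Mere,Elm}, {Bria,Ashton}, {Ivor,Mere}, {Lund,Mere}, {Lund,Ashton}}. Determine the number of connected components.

Starting from Elm we can reach Elm, Bria, Fenn, Hale, Ivor, Jura, Kent, Lund, Mere, Orly, Dover, Ashton, Caston. That is one component of size 13.
Total: 1 component.

1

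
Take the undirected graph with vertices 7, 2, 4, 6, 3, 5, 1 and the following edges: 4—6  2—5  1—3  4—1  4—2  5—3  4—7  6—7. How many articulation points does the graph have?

Removing 4 increases the component count from 1 to 2, so 4 is a cut vertex.
By contrast removing 1 leaves 1 component; it is not a cut vertex. No other vertex is a cut vertex either.

1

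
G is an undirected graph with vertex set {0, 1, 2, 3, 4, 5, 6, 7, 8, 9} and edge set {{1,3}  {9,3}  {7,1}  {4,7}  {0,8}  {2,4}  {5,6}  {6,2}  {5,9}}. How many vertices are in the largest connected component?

8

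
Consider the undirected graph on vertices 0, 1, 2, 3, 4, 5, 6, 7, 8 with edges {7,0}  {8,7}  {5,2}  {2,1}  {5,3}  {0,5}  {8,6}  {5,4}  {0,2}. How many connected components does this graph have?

1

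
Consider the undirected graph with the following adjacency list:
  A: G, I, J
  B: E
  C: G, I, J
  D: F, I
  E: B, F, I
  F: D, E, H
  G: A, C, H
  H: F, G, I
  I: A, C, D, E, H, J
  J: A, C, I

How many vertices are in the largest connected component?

Starting from A we can reach A, B, C, D, E, F, G, H, I, J. That is one component of size 10.
The largest has 10 vertices.

10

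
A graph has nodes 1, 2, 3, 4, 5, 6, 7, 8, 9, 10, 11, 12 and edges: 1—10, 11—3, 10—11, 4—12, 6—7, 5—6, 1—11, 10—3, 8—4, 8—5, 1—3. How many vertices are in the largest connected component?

2 is isolated — a component by itself.
9 is isolated — a component by itself.
Starting from 1 we can reach 1, 3, 10, 11. That is one component of size 4.
Starting from 4 we can reach 4, 5, 6, 7, 8, 12. That is one component of size 6.
The largest has 6 vertices.

6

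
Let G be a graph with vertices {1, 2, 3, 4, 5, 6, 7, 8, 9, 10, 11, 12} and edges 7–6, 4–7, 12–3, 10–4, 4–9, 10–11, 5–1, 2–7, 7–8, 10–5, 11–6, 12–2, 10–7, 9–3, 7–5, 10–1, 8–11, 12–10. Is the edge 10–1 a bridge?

No

After removing 10–1, the path 10-5-1 still connects them, so the edge is not a bridge.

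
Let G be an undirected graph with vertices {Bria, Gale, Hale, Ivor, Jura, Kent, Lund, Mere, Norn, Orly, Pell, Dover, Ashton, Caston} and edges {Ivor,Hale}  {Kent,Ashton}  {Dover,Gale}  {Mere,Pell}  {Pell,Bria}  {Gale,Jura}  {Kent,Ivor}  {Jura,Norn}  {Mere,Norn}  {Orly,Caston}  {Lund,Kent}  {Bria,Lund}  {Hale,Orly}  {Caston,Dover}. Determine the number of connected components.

Starting from Bria we can reach Bria, Gale, Hale, Ivor, Jura, Kent, Lund, Mere, Norn, Orly, Pell, Dover, Ashton, Caston. That is one component of size 14.
Total: 1 component.

1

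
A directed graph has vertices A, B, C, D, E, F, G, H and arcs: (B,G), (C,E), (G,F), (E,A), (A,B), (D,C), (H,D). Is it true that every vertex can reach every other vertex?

No

There is no directed path from C to H, so the graph is not strongly connected.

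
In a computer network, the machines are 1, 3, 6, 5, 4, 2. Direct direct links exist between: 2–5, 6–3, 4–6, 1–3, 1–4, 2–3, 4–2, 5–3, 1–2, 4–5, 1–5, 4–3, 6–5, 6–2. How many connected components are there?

1

Starting from 1 we can reach 1, 2, 3, 4, 5, 6. That is one component of size 6.
Total: 1 component.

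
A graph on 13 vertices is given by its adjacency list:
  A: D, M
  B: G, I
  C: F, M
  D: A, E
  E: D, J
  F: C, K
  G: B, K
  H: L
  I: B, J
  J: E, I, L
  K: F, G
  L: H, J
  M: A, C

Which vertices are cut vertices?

Removing J increases the component count from 1 to 2, so J is a cut vertex.
Removing L increases the component count from 1 to 2, so L is a cut vertex.
By contrast removing M leaves 1 component; it is not a cut vertex. No other vertex is a cut vertex either.

J, L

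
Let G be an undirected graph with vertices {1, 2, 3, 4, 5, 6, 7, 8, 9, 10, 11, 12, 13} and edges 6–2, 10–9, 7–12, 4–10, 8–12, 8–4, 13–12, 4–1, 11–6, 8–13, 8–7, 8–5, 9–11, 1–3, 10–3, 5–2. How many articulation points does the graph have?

1

Removing 8 increases the component count from 1 to 2, so 8 is a cut vertex.
By contrast removing 5 leaves 1 component; it is not a cut vertex. No other vertex is a cut vertex either.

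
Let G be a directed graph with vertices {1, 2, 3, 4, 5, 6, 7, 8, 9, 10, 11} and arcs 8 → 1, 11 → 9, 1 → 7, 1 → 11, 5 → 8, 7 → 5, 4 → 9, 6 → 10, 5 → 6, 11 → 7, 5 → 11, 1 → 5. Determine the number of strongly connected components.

{1, 5, 7, 8, 11} are all mutually reachable — one SCC of size 5.
{3} is an SCC by itself.
{9} is an SCC by itself.
{2} is an SCC by itself.
{6} is an SCC by itself.
(and 2 more singleton SCCs)
That gives 7 strongly connected components.

7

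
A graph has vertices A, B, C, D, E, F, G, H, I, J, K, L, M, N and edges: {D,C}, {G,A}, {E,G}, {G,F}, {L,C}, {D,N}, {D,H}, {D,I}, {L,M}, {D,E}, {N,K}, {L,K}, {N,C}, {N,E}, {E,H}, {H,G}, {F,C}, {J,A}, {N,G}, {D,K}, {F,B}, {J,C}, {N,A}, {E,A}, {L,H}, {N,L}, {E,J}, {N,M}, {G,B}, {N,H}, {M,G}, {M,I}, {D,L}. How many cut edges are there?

0

The edges on the cycle N-E-H-N are not bridges since each lies on that cycle.
Every edge lies on some cycle, so there are no bridges.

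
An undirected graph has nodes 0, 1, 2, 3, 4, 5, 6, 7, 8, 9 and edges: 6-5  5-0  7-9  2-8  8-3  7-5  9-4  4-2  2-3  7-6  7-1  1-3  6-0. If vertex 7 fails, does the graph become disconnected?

Yes

Deleting 7 raises the number of components from 1 to 2, so 7 is a cut vertex.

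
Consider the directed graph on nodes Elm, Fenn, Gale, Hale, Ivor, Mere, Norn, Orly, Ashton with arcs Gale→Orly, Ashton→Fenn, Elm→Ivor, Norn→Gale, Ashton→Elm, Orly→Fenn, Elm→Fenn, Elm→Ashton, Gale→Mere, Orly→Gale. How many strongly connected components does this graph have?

{Gale, Orly} are all mutually reachable — one SCC of size 2.
{Elm, Ashton} are all mutually reachable — one SCC of size 2.
{Ivor} is an SCC by itself.
{Norn} is an SCC by itself.
{Hale} is an SCC by itself.
(and 2 more singleton SCCs)
That gives 7 strongly connected components.

7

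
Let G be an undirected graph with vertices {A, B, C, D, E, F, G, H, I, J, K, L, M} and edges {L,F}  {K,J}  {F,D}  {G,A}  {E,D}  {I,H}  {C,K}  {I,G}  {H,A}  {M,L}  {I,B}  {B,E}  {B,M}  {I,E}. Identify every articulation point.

I, K

Removing I increases the component count from 2 to 3, so I is a cut vertex.
Removing K increases the component count from 2 to 3, so K is a cut vertex.
By contrast removing M leaves 2 components; it is not a cut vertex. No other vertex is a cut vertex either.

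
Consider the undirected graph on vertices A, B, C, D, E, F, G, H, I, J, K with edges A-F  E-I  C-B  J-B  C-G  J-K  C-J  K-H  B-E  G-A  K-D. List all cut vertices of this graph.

A, B, C, E, G, J, K

Removing A increases the component count from 1 to 2, so A is a cut vertex.
Removing B increases the component count from 1 to 2, so B is a cut vertex.
Removing C increases the component count from 1 to 2, so C is a cut vertex.
Likewise E, G, J, K are cut vertices.
By contrast removing F leaves 1 component; it is not a cut vertex. No other vertex is a cut vertex either.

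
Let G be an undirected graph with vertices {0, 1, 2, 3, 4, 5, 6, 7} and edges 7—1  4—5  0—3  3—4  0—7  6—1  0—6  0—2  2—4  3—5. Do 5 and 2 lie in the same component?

From 5 we can reach 0, 1, 2, 3, 4, 5, 6, 7, which includes 2.

Yes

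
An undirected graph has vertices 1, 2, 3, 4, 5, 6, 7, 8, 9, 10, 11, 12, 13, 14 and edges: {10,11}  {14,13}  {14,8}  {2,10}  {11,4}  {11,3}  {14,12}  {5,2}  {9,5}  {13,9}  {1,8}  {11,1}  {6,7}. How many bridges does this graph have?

The edges on the cycle 14-13-9-5-2-10-11-1-8-14 are not bridges since each lies on that cycle.
But removing 6–7 disconnects 6 from 7; removing 3–11 disconnects 3 from 11; removing 4–11 disconnects 4 from 11; removing 14–12 disconnects 14 from 12 — these are bridges.
That makes 4 bridges.

4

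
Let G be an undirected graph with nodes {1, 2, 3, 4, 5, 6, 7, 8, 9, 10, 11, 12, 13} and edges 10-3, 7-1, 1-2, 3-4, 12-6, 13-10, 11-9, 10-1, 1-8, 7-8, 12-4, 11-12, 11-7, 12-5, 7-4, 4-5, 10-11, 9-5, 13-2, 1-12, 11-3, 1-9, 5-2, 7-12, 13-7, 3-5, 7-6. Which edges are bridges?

The edges on the cycle 11-3-5-12-11 are not bridges since each lies on that cycle.
Every edge lies on some cycle, so there are no bridges.

none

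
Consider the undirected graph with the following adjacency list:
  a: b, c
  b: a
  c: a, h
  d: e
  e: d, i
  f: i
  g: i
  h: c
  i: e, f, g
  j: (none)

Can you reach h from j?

No

The component containing j is {j}, and h is not in it.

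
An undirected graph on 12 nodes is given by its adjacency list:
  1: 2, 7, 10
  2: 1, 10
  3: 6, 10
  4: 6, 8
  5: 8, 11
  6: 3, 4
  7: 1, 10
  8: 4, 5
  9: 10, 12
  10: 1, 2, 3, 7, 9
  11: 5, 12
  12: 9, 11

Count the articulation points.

1

Removing 10 increases the component count from 1 to 2, so 10 is a cut vertex.
By contrast removing 12 leaves 1 component; it is not a cut vertex. No other vertex is a cut vertex either.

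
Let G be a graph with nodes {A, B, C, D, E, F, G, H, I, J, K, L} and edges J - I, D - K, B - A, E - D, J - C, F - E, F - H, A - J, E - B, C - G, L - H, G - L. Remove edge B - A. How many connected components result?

1

B and A are still connected via B-E-F-H-L-G-C-J-A, so the component count stays at 1.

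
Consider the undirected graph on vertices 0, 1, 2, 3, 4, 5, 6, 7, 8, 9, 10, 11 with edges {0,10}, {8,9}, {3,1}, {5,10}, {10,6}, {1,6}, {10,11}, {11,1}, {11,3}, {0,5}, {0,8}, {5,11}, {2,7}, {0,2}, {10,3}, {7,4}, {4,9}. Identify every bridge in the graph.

The edges on the cycle 11-3-1-11 are not bridges since each lies on that cycle.
Every edge lies on some cycle, so there are no bridges.

none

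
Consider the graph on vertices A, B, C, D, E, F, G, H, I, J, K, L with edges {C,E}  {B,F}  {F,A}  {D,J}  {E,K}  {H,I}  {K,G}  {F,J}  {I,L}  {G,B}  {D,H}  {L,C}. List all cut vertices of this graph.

F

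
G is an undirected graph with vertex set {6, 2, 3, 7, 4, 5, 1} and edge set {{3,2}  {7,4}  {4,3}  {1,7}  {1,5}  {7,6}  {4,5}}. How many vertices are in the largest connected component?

7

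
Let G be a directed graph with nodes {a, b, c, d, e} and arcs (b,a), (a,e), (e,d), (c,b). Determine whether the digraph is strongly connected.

There is no directed path from b to c, so the graph is not strongly connected.

No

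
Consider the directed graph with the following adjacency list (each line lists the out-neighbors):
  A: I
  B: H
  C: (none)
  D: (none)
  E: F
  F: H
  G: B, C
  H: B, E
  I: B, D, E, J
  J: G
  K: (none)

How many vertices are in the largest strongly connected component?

{B, E, F, H} are all mutually reachable — one SCC of size 4.
{G} is an SCC by itself.
{A} is an SCC by itself.
{D} is an SCC by itself.
{I} is an SCC by itself.
(and 3 more singleton SCCs)
The largest has 4 vertices.

4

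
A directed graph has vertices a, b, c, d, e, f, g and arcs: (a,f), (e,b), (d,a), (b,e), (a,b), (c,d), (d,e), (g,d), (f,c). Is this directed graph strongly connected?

There is no directed path from f to g, so the graph is not strongly connected.

No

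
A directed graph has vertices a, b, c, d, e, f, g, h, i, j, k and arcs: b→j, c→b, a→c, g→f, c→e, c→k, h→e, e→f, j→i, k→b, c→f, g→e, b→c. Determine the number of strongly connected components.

9

{b, c, k} are all mutually reachable — one SCC of size 3.
{g} is an SCC by itself.
{a} is an SCC by itself.
{i} is an SCC by itself.
{h} is an SCC by itself.
(and 4 more singleton SCCs)
That gives 9 strongly connected components.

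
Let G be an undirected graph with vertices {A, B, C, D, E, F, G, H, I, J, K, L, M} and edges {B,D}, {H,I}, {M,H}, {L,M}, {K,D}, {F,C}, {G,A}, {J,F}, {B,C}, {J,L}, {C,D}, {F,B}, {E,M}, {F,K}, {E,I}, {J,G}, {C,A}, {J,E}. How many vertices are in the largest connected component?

Starting from A we can reach A, B, C, D, E, F, G, H, I, J, K, L, M. That is one component of size 13.
The largest has 13 vertices.

13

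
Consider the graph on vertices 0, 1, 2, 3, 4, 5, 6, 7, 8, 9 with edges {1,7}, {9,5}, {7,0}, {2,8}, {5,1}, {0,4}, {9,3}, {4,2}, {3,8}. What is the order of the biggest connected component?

6 is isolated — a component by itself.
Starting from 0 we can reach 0, 1, 2, 3, 4, 5, 7, 8, 9. That is one component of size 9.
The largest has 9 vertices.

9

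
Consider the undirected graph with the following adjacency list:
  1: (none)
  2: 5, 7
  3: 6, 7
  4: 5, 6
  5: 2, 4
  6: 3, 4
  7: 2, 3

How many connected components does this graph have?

2

1 is isolated — a component by itself.
Starting from 2 we can reach 2, 3, 4, 5, 6, 7. That is one component of size 6.
Total: 2 components.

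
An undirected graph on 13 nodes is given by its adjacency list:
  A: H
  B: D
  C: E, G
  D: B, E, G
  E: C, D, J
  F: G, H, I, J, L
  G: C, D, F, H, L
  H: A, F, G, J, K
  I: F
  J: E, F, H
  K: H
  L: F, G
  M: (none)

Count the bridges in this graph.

4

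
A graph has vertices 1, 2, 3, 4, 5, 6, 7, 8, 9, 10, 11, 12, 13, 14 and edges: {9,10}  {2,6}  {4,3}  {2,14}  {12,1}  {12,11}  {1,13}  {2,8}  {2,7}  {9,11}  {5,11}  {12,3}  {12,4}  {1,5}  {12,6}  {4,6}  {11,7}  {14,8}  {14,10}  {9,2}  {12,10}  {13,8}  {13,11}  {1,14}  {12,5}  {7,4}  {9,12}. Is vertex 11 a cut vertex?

Deleting 11 leaves 1 component (was 1) (its neighbors 5, 7, 9, 12, 13 remain connected to each other), so 11 is not a cut vertex.

No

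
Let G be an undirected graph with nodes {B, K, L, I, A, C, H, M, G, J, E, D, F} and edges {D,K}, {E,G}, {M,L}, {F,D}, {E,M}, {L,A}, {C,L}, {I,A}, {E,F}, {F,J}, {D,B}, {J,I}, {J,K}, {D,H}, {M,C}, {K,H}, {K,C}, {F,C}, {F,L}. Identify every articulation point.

D, E

Removing D increases the component count from 1 to 2, so D is a cut vertex.
Removing E increases the component count from 1 to 2, so E is a cut vertex.
By contrast removing F leaves 1 component; it is not a cut vertex. No other vertex is a cut vertex either.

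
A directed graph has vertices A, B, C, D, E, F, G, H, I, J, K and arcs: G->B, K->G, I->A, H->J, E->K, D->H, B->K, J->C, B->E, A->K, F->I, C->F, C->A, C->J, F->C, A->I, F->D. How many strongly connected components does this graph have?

3

{C, D, F, H, J} are all mutually reachable — one SCC of size 5.
{B, E, G, K} are all mutually reachable — one SCC of size 4.
{A, I} are all mutually reachable — one SCC of size 2.
That gives 3 strongly connected components.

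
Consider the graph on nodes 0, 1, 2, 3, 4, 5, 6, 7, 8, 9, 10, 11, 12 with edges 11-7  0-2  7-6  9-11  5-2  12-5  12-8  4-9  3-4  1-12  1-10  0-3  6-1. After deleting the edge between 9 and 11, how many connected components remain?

1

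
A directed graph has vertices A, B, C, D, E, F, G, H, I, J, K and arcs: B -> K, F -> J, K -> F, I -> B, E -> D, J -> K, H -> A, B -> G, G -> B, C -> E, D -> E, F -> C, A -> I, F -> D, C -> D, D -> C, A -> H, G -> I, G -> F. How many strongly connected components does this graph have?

{C, D, E} are all mutually reachable — one SCC of size 3.
{B, G, I} are all mutually reachable — one SCC of size 3.
{F, J, K} are all mutually reachable — one SCC of size 3.
{A, H} are all mutually reachable — one SCC of size 2.
That gives 4 strongly connected components.

4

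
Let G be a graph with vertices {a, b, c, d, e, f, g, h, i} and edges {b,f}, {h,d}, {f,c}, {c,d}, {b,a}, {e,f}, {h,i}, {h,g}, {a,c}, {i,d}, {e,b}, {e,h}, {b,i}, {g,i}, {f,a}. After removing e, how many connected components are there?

With e gone, the remaining components are: {a, b, c, d, f, g, h, i}.
That is 1 component.

1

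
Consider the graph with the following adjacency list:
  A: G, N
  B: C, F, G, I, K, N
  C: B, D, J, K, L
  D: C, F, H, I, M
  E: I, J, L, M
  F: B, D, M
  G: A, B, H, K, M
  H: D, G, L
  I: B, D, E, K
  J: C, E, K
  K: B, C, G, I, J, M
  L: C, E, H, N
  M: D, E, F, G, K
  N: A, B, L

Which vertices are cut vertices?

Removing J, for instance, still leaves 1 component. No single vertex removal increases the component count — the graph has no articulation points.

none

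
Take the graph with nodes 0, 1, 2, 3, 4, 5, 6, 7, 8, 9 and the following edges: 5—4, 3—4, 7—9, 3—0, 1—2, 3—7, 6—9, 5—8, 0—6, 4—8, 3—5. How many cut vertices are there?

Removing 3 increases the component count from 2 to 3, so 3 is a cut vertex.
By contrast removing 8 leaves 2 components; it is not a cut vertex. No other vertex is a cut vertex either.

1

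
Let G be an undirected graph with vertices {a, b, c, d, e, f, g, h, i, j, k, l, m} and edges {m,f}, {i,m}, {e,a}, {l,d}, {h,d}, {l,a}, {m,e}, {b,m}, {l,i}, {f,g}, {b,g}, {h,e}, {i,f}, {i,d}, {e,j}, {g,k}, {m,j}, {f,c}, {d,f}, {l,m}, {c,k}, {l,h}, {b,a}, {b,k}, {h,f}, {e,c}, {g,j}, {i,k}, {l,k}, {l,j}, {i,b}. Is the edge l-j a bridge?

No

After removing l-j, the path l-m-j still connects them, so the edge is not a bridge.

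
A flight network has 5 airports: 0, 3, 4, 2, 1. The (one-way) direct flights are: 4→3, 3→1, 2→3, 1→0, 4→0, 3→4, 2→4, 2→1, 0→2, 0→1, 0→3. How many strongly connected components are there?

1

{0, 1, 2, 3, 4} are all mutually reachable — one SCC of size 5.
That gives 1 strongly connected component.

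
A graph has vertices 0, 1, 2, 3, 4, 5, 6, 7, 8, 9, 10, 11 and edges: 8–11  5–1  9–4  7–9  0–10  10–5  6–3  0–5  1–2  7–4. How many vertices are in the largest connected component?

5

Starting from 8 we can reach 8, 11. That is one component of size 2.
Starting from 3 we can reach 3, 6. That is one component of size 2.
Starting from 4 we can reach 4, 7, 9. That is one component of size 3.
Starting from 0 we can reach 0, 1, 2, 5, 10. That is one component of size 5.
The largest has 5 vertices.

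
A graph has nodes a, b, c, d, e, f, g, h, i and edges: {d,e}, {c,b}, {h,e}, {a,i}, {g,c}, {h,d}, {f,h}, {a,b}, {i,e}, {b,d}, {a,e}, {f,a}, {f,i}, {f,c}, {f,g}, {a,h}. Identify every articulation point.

none

Removing d, for instance, still leaves 1 component. No single vertex removal increases the component count — the graph has no articulation points.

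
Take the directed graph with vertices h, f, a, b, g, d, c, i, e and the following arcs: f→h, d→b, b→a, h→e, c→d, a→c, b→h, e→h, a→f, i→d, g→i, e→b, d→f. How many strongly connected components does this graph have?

3

{a, b, c, d, e, f, h} are all mutually reachable — one SCC of size 7.
{g} is an SCC by itself.
{i} is an SCC by itself.
That gives 3 strongly connected components.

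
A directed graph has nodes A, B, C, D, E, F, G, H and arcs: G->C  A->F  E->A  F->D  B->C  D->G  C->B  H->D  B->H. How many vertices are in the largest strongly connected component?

5

{B, C, D, G, H} are all mutually reachable — one SCC of size 5.
{F} is an SCC by itself.
{A} is an SCC by itself.
{E} is an SCC by itself.
The largest has 5 vertices.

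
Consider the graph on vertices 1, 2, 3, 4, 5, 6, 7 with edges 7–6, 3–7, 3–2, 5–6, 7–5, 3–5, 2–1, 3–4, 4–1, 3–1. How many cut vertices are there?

Removing 3 increases the component count from 1 to 2, so 3 is a cut vertex.
By contrast removing 4 leaves 1 component; it is not a cut vertex. No other vertex is a cut vertex either.

1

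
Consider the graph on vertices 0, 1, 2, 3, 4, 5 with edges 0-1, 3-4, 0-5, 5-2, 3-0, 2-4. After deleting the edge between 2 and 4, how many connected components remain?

1

2 and 4 are still connected via 2-5-0-3-4, so the component count stays at 1.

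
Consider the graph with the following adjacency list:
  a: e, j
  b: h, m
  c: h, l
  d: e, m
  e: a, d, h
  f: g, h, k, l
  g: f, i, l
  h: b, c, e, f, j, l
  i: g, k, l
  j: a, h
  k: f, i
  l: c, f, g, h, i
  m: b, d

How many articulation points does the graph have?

1

Removing h increases the component count from 1 to 2, so h is a cut vertex.
By contrast removing a leaves 1 component; it is not a cut vertex. No other vertex is a cut vertex either.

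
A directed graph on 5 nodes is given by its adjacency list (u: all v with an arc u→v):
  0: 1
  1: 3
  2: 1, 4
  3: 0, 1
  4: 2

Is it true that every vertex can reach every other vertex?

There is no directed path from 1 to 4, so the graph is not strongly connected.

No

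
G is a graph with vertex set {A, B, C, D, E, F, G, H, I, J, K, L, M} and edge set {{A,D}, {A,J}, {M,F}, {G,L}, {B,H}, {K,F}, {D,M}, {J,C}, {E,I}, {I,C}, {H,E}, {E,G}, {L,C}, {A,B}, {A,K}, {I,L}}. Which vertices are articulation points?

A

Removing A increases the component count from 1 to 2, so A is a cut vertex.
By contrast removing C leaves 1 component; it is not a cut vertex. No other vertex is a cut vertex either.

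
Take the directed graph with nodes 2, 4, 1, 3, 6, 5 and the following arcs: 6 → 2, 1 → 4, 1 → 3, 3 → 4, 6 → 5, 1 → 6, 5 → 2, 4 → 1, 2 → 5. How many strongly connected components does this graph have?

3

{1, 3, 4} are all mutually reachable — one SCC of size 3.
{2, 5} are all mutually reachable — one SCC of size 2.
{6} is an SCC by itself.
That gives 3 strongly connected components.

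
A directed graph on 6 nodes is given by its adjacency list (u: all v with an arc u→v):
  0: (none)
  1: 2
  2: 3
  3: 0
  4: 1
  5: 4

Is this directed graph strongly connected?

No

There is no directed path from 0 to 4, so the graph is not strongly connected.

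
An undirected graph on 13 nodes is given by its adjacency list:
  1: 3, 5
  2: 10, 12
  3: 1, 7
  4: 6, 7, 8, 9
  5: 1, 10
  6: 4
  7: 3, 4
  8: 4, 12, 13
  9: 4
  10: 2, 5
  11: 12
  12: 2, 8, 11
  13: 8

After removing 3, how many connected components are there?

With 3 gone, the remaining components are: {1, 2, 4, 5, 6, 7, 8, 9, 10, 11, 12, 13}.
That is 1 component.

1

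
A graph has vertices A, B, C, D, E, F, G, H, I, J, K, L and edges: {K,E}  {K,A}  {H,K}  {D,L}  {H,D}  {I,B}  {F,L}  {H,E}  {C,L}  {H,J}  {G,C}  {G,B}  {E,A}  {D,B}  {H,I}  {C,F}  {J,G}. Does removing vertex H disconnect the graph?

Yes

Deleting H raises the number of components from 1 to 2, so H is a cut vertex.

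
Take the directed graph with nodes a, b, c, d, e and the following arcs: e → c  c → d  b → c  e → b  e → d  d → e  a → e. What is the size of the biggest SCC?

{b, c, d, e} are all mutually reachable — one SCC of size 4.
{a} is an SCC by itself.
The largest has 4 vertices.

4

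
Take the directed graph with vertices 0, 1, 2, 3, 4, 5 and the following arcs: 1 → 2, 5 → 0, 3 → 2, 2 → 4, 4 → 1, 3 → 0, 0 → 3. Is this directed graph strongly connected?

No

There is no directed path from 4 to 5, so the graph is not strongly connected.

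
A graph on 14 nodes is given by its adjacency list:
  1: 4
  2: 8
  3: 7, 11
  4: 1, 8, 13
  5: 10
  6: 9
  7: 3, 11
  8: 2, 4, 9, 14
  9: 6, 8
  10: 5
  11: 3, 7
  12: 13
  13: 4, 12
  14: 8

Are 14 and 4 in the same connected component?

Yes

From 14 we can reach 1, 2, 4, 6, 8, 9, 12, 13, 14, which includes 4.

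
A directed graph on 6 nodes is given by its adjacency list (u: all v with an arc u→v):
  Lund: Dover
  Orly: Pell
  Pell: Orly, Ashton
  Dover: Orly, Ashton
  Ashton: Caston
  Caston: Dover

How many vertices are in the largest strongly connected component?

{Orly, Pell, Dover, Ashton, Caston} are all mutually reachable — one SCC of size 5.
{Lund} is an SCC by itself.
The largest has 5 vertices.

5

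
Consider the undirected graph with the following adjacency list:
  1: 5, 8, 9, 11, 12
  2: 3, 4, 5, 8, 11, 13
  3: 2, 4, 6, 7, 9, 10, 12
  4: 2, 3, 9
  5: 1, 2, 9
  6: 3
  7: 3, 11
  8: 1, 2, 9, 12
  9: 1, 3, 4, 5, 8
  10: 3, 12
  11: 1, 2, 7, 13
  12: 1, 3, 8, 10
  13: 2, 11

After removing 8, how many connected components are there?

1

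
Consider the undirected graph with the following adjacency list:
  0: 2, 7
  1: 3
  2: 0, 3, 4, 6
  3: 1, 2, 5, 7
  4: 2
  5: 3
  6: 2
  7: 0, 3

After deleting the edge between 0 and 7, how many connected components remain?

1

0 and 7 are still connected via 0-2-3-7, so the component count stays at 1.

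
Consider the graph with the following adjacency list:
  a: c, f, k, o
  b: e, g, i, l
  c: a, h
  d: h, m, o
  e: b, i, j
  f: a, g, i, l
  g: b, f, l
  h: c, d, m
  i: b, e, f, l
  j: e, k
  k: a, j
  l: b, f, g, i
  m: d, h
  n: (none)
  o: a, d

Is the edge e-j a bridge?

After removing e-j, the path e-i-f-a-k-j still connects them, so the edge is not a bridge.

No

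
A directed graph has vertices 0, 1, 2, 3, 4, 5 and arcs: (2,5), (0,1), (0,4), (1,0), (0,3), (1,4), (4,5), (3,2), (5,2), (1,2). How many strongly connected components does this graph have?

{2, 5} are all mutually reachable — one SCC of size 2.
{0, 1} are all mutually reachable — one SCC of size 2.
{4} is an SCC by itself.
{3} is an SCC by itself.
That gives 4 strongly connected components.

4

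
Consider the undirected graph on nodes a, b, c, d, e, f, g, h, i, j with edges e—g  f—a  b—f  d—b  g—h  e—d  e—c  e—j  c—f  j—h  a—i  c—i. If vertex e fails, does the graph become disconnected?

Yes

Deleting e raises the number of components from 1 to 2, so e is a cut vertex.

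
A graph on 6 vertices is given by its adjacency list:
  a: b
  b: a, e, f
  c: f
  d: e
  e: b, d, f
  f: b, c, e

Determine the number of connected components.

1

Starting from a we can reach a, b, c, d, e, f. That is one component of size 6.
Total: 1 component.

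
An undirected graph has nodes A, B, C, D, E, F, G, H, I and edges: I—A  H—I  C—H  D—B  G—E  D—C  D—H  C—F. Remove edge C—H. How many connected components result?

2

C and H are still connected via C-D-H, so the component count stays at 2.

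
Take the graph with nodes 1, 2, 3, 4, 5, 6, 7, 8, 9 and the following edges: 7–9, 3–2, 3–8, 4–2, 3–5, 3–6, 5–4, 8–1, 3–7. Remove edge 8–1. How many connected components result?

2

Before removal there is 1 component.
8–1 is a bridge — removing it separates 8's side from 1's side.
After removal: 2 components.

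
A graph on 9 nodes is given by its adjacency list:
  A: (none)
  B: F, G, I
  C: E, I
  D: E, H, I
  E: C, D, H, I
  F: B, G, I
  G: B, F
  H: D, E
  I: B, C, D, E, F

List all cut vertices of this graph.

Removing I increases the component count from 2 to 3, so I is a cut vertex.
By contrast removing F leaves 2 components; it is not a cut vertex. No other vertex is a cut vertex either.

I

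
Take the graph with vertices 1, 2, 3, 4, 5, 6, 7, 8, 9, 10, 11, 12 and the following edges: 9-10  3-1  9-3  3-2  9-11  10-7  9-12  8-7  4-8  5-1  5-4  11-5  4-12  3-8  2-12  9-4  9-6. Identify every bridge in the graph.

6-9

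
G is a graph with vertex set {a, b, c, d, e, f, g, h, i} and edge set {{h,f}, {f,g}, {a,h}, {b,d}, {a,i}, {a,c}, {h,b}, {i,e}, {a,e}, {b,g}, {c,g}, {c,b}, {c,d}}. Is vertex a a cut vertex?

Yes

Deleting a raises the number of components from 1 to 2, so a is a cut vertex.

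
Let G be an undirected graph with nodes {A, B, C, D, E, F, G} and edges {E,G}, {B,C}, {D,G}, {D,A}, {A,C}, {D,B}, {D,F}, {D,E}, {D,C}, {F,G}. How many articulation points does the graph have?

1

Removing D increases the component count from 1 to 2, so D is a cut vertex.
By contrast removing G leaves 1 component; it is not a cut vertex. No other vertex is a cut vertex either.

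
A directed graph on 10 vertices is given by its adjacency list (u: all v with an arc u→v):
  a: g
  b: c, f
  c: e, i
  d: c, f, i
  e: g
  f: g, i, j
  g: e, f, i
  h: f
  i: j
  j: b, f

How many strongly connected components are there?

{b, c, e, f, g, i, j} are all mutually reachable — one SCC of size 7.
{h} is an SCC by itself.
{d} is an SCC by itself.
{a} is an SCC by itself.
That gives 4 strongly connected components.

4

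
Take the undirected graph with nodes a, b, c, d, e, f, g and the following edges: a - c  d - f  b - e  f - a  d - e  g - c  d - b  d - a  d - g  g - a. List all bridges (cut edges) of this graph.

none

The edges on the cycle d-b-e-d are not bridges since each lies on that cycle.
Every edge lies on some cycle, so there are no bridges.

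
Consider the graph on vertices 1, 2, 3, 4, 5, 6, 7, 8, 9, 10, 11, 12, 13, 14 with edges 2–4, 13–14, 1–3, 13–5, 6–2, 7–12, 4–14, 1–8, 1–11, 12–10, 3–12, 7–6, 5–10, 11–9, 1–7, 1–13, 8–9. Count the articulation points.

1

Removing 1 increases the component count from 1 to 2, so 1 is a cut vertex.
By contrast removing 13 leaves 1 component; it is not a cut vertex. No other vertex is a cut vertex either.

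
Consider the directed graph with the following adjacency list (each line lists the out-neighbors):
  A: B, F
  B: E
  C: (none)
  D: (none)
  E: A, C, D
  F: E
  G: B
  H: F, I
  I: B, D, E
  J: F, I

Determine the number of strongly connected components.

7

{A, B, E, F} are all mutually reachable — one SCC of size 4.
{H} is an SCC by itself.
{J} is an SCC by itself.
{C} is an SCC by itself.
{I} is an SCC by itself.
(and 2 more singleton SCCs)
That gives 7 strongly connected components.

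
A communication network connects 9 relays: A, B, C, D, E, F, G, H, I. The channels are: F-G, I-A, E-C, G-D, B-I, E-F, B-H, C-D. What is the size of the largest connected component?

Starting from A we can reach A, B, H, I. That is one component of size 4.
Starting from C we can reach C, D, E, F, G. That is one component of size 5.
The largest has 5 vertices.

5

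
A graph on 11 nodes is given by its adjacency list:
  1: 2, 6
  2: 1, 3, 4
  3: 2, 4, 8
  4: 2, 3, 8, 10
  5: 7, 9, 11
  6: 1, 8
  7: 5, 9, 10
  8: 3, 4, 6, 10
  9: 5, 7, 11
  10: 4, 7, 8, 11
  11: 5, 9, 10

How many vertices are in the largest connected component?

11

Starting from 1 we can reach 1, 2, 3, 4, 5, 6, 7, 8, 9, 10, 11. That is one component of size 11.
The largest has 11 vertices.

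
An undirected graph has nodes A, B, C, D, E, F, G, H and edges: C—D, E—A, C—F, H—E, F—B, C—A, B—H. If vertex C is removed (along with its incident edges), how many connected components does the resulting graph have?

3

With C gone, the remaining components are: {D}; {G}; {A, B, E, F, H}.
That is 3 components.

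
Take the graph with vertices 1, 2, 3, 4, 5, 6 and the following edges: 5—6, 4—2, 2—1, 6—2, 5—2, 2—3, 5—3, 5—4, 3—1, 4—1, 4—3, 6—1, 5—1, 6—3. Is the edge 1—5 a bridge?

No

After removing 1—5, the path 1-4-5 still connects them, so the edge is not a bridge.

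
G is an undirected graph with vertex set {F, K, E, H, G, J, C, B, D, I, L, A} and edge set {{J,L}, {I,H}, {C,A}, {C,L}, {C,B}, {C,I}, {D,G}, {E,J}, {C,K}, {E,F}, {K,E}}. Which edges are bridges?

The edges on the cycle C-K-E-J-L-C are not bridges since each lies on that cycle.
But removing F - E disconnects F from E; removing C - A disconnects C from A; removing C - I disconnects C from I; removing C - B disconnects C from B — these are bridges.
In total 6 edges are bridges.

A-C, B-C, C-I, D-G, E-F, H-I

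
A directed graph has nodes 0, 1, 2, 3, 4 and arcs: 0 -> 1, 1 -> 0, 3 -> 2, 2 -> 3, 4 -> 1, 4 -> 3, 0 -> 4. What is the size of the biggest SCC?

3

{0, 1, 4} are all mutually reachable — one SCC of size 3.
{2, 3} are all mutually reachable — one SCC of size 2.
The largest has 3 vertices.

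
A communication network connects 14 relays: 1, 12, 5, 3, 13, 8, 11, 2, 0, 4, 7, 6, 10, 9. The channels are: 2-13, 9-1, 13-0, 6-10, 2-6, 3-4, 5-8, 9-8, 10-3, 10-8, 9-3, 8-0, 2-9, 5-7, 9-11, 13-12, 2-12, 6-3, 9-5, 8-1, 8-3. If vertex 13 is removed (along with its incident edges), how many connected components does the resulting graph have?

With 13 gone, the remaining components are: {0, 1, 2, 3, 4, 5, 6, 7, 8, 9, 10, 11, 12}.
That is 1 component.

1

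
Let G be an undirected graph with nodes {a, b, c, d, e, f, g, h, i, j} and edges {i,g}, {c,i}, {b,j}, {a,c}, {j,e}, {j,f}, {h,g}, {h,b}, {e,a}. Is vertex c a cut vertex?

No

Deleting c leaves 2 components (was 2), so c is not a cut vertex.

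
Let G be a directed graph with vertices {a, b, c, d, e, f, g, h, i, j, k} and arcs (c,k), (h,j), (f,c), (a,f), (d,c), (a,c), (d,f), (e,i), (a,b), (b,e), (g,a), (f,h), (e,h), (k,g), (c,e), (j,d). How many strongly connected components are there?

{a, b, c, d, e, f, g, h, j, k} are all mutually reachable — one SCC of size 10.
{i} is an SCC by itself.
That gives 2 strongly connected components.

2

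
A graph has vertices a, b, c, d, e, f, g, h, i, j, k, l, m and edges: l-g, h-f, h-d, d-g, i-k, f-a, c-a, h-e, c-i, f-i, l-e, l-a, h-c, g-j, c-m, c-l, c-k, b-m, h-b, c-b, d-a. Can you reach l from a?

From a we can reach a, b, c, d, e, f, g, h, i, j, k, l, m, which includes l.

Yes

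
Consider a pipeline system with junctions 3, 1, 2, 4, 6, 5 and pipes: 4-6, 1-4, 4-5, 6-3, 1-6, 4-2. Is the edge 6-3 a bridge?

Yes

Removing 6-3 leaves no path between 6 and 3: the component count goes from 1 to 2. So it is a bridge.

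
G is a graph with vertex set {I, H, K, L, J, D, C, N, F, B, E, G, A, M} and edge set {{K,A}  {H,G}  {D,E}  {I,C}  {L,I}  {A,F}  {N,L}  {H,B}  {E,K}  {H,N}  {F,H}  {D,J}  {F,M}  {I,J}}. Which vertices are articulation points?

Removing F increases the component count from 1 to 2, so F is a cut vertex.
Removing H increases the component count from 1 to 3, so H is a cut vertex.
Removing I increases the component count from 1 to 2, so I is a cut vertex.
By contrast removing C leaves 1 component; it is not a cut vertex. No other vertex is a cut vertex either.

F, H, I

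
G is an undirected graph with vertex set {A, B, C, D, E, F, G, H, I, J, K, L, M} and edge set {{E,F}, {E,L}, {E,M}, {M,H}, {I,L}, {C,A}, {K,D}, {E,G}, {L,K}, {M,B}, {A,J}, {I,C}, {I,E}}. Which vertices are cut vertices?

A, C, E, I, K, L, M

Removing A increases the component count from 1 to 2, so A is a cut vertex.
Removing C increases the component count from 1 to 2, so C is a cut vertex.
Removing E increases the component count from 1 to 4, so E is a cut vertex.
Likewise I, K, L, M are cut vertices.
By contrast removing G leaves 1 component; it is not a cut vertex. No other vertex is a cut vertex either.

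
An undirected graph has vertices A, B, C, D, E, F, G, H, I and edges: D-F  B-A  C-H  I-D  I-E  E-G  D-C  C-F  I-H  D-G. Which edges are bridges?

A-B

The edges on the cycle I-E-G-D-I are not bridges since each lies on that cycle.
But removing A-B disconnects A from B — this is a bridge.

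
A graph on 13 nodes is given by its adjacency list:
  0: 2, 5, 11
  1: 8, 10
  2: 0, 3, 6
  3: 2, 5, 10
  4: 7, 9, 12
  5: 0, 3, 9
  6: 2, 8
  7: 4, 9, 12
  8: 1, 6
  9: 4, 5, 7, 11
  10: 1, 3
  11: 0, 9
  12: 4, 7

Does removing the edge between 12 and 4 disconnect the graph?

No

After removing 12-4, the path 12-7-4 still connects them, so the edge is not a bridge.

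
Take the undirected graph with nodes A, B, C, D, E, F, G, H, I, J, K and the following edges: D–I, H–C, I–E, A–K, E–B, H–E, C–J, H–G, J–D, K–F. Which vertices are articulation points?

E, H, K

Removing E increases the component count from 2 to 3, so E is a cut vertex.
Removing H increases the component count from 2 to 3, so H is a cut vertex.
Removing K increases the component count from 2 to 3, so K is a cut vertex.
By contrast removing A leaves 2 components; it is not a cut vertex. No other vertex is a cut vertex either.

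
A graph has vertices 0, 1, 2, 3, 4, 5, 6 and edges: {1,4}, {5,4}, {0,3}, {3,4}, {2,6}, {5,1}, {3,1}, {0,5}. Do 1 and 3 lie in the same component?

Yes

From 1 we can reach 0, 1, 3, 4, 5, which includes 3.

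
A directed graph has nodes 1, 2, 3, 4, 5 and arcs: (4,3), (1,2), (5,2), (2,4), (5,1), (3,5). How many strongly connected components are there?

1

{1, 2, 3, 4, 5} are all mutually reachable — one SCC of size 5.
That gives 1 strongly connected component.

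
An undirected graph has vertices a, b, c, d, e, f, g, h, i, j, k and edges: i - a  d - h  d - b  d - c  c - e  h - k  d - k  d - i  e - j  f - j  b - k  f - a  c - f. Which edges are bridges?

none

The edges on the cycle d-b-k-d are not bridges since each lies on that cycle.
Every edge lies on some cycle, so there are no bridges.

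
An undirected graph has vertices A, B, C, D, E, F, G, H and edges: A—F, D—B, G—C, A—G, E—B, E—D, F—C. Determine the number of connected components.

H is isolated — a component by itself.
Starting from B we can reach B, D, E. That is one component of size 3.
Starting from A we can reach A, C, F, G. That is one component of size 4.
Total: 3 components.

3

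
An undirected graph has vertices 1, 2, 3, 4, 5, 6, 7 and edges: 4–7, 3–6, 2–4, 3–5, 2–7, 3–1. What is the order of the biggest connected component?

4

Starting from 2 we can reach 2, 4, 7. That is one component of size 3.
Starting from 1 we can reach 1, 3, 5, 6. That is one component of size 4.
The largest has 4 vertices.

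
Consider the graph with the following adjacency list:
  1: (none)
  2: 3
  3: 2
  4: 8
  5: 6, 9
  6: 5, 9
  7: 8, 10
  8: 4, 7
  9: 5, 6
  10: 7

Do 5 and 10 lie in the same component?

The component containing 5 is {5, 6, 9}, and 10 is not in it.

No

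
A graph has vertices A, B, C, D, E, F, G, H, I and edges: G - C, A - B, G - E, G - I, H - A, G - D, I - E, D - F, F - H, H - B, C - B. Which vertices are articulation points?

Removing G increases the component count from 1 to 2, so G is a cut vertex.
By contrast removing B leaves 1 component; it is not a cut vertex. No other vertex is a cut vertex either.

G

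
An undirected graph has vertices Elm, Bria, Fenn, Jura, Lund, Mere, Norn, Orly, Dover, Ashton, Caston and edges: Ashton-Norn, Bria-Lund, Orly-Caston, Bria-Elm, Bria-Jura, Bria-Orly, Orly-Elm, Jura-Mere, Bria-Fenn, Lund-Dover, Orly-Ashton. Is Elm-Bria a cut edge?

After removing Elm-Bria, the path Elm-Orly-Bria still connects them, so the edge is not a bridge.

No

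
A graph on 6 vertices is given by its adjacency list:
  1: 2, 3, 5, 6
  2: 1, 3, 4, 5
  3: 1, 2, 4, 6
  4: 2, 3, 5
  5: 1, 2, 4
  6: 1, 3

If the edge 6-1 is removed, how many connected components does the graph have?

6 and 1 are still connected via 6-3-1, so the component count stays at 1.

1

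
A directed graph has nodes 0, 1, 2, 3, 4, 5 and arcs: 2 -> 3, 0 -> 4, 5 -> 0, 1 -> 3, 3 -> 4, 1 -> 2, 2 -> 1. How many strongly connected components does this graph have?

{1, 2} are all mutually reachable — one SCC of size 2.
{0} is an SCC by itself.
{4} is an SCC by itself.
{5} is an SCC by itself.
{3} is an SCC by itself.
That gives 5 strongly connected components.

5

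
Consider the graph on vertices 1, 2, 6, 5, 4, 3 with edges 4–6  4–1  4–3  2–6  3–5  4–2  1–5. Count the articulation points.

1

Removing 4 increases the component count from 1 to 2, so 4 is a cut vertex.
By contrast removing 1 leaves 1 component; it is not a cut vertex. No other vertex is a cut vertex either.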